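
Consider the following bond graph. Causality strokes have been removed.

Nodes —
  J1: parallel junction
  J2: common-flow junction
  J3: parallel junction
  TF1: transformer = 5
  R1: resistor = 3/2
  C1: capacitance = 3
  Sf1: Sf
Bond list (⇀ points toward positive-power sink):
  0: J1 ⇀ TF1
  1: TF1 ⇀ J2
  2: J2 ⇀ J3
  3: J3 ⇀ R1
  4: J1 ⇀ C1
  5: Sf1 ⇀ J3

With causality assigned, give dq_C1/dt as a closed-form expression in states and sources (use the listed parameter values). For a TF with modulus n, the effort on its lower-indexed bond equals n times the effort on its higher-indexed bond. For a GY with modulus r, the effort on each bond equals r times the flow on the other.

bond 5 →Sf1  (Sf1 fixes flow; stroke at Sf1)
bond 4 →J1  (C1 integral (e out))
bond 0 →TF1  (J1 effort already set via bond 4)
bond 1 →J2  (through TF1, causality passes straight; one stroke at TF1)
bond 2 →J3  (J2: last free bond brings flow in)
bond 3 →R1  (J3: bond 2 brought effort, rest push out)

dq_C1/dt = F_Sf1/5 - 2*q_C1/225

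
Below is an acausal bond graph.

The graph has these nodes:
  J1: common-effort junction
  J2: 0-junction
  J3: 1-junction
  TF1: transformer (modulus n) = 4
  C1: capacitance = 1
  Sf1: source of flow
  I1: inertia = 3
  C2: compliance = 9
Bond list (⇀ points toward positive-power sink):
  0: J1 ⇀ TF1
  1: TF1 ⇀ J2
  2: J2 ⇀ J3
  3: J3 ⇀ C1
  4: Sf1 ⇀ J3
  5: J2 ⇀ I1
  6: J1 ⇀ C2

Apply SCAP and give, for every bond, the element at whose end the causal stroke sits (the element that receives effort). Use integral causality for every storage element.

b0 →TF1
b1 →J2
b2 →J3
b3 →J3
b4 →Sf1
b5 →I1
b6 →J1

#4 stroke→Sf1  (Sf1 (Sf) sets flow on bond)
#2 stroke→J3  (common-f at J3 fixed by 4)
#3 stroke→J3  (J3: bond 4 brought flow, rest push out)
#5 stroke→I1  (I1 outputs flow p/I1)
#1 stroke→J2  (J2 needs exactly one e-in)
#0 stroke→TF1  (through TF1, causality passes straight; one stroke at TF1)
#6 stroke→J1  (J1: last free bond brings effort in)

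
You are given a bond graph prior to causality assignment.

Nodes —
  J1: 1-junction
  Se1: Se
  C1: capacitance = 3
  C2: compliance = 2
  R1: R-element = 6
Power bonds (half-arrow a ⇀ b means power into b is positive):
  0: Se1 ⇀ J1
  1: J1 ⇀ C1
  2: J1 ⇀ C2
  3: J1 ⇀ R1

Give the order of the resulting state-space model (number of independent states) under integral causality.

2  (C1, C2 all integral)

b0 →J1  (Se1 fixes effort; stroke away)
b1 →J1  (C1: C, integral causality)
b2 →J1  (prefer integral on C2)
b3 →R1  (J1 needs exactly one f-in)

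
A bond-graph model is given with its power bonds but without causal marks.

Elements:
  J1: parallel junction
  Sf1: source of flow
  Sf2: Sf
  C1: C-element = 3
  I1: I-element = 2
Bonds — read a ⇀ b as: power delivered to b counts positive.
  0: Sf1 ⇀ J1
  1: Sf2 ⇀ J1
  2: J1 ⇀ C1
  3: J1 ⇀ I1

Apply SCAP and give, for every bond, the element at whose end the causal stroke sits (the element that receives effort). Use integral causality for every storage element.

bond 0 →Sf1  (source Sf1 imposes f)
bond 1 →Sf2  (source Sf2 imposes f)
bond 2 →J1  (C1 integral (e out))
bond 3 →I1  (J1: bond 2 brought effort, rest push out)

b0 stroke at Sf1
b1 stroke at Sf2
b2 stroke at J1
b3 stroke at I1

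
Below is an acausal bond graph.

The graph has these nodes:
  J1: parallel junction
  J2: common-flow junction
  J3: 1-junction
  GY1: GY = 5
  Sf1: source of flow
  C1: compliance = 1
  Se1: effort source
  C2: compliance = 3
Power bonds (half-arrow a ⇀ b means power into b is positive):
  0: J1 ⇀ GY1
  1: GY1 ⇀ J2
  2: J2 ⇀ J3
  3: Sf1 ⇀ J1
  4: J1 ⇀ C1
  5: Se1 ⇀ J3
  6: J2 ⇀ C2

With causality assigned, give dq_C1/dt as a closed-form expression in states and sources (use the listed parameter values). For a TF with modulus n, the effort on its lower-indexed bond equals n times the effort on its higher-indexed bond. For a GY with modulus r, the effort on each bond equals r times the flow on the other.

dq_C1/dt = E_Se1/5 + F_Sf1 - q_C2/15

β3 stroke at Sf1  (Sf1: flow source, stroke at near end)
β5 stroke at J3  (Se1 fixes effort; stroke away)
β2 stroke at J2  (closing 1-jn rule on J3)
β4 stroke at J1  (C1: C, integral causality)
β0 stroke at GY1  (J1: bond 4 brought effort, rest push out)
β1 stroke at GY1  (GY1: gyrator matches bond 0)
β6 stroke at J2  (1-jn J2 has f-setter on 1)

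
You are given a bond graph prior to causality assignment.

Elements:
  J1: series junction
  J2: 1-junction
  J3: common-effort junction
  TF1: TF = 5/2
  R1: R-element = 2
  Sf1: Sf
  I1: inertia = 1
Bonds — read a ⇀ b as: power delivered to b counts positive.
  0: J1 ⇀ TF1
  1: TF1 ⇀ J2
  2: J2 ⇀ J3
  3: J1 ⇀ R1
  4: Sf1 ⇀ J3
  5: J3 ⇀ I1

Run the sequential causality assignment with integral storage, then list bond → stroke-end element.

#4 stroke at Sf1  (Sf1 fixes flow; stroke at Sf1)
#5 stroke at I1  (I1: I, integral causality)
#2 stroke at J3  (only one effort-in slot at J3)
#1 stroke at J2  (1-jn J2 has f-setter on 2)
#0 stroke at TF1  (TF1: transformer flips bond 1)
#3 stroke at J1  (J1: bond 0 brought flow, rest push out)

β0 stroke→TF1
β1 stroke→J2
β2 stroke→J3
β3 stroke→J1
β4 stroke→Sf1
β5 stroke→I1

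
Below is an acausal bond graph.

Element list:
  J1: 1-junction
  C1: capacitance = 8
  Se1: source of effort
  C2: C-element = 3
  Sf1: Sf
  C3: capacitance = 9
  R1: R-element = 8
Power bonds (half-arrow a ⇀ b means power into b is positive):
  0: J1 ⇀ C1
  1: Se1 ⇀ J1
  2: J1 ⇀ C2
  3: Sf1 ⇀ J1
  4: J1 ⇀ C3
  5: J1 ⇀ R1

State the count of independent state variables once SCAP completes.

3  (C1, C2, C3 all integral)

b1 |J1  (source Se1 imposes e)
b3 |Sf1  (Sf1 (Sf) sets flow on bond)
b0 |J1  (J1 flow already set via bond 3)
b2 |J1  (1-jn J1 has f-setter on 3)
b4 |J1  (J1: bond 3 brought flow, rest push out)
b5 |J1  (1-jn J1 has f-setter on 3)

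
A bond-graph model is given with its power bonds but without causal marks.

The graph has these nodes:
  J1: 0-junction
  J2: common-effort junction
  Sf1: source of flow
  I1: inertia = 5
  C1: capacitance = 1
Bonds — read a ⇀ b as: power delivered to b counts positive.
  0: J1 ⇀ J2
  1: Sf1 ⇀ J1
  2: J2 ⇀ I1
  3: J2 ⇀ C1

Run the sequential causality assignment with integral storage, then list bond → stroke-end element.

bond 1 stroke at Sf1  (Sf1 fixes flow; stroke at Sf1)
bond 0 stroke at J1  (only one effort-in slot at J1)
bond 2 stroke at I1  (prefer integral on I1)
bond 3 stroke at J2  (only one effort-in slot at J2)

bond 0 stroke at J1
bond 1 stroke at Sf1
bond 2 stroke at I1
bond 3 stroke at J2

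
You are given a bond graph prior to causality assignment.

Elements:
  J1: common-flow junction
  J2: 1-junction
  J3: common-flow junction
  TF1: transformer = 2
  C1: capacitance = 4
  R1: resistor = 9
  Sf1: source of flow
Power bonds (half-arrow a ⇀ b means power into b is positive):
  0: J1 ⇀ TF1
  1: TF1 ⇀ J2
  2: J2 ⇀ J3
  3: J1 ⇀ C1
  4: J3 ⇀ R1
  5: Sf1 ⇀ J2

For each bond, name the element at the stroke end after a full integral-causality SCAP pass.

b0 stroke→TF1
b1 stroke→J2
b2 stroke→J2
b3 stroke→J1
b4 stroke→J3
b5 stroke→Sf1

#5 stroke→Sf1  (Sf1 (Sf) sets flow on bond)
#1 stroke→J2  (1-jn J2 has f-setter on 5)
#2 stroke→J2  (1-jn J2 has f-setter on 5)
#4 stroke→J3  (common-f at J3 fixed by 2)
#0 stroke→TF1  (TF1 one-in-one-out from 1)
#3 stroke→J1  (1-jn J1 has f-setter on 0)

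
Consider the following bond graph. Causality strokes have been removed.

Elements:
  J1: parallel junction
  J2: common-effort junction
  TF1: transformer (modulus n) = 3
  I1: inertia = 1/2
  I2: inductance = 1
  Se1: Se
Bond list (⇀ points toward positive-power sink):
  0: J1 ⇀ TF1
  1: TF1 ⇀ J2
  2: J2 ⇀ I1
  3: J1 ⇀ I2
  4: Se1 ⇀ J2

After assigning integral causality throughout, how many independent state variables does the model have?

#4 stroke at J2  (Se1 (Se) sets effort on bond)
#1 stroke at TF1  (J2: bond 4 brought effort, rest push out)
#2 stroke at I1  (0-jn J2 has e-setter on 4)
#0 stroke at J1  (TF TF1: opposite of bond 1)
#3 stroke at I2  (0-jn J1 has e-setter on 0)

2  (I1, I2 all integral)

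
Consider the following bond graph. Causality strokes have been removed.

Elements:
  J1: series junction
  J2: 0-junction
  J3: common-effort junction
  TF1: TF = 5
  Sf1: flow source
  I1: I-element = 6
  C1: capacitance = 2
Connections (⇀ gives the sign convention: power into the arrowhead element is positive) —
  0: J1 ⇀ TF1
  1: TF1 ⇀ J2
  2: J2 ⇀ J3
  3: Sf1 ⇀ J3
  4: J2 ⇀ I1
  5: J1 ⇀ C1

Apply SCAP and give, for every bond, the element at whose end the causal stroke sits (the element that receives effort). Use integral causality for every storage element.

b0 →TF1
b1 →J2
b2 →J3
b3 →Sf1
b4 →I1
b5 →J1

β3 |Sf1  (source Sf1 imposes f)
β2 |J3  (J3 needs exactly one e-in)
β4 |I1  (I1 integral (f out))
β1 |J2  (only one effort-in slot at J2)
β0 |TF1  (through TF1, causality passes straight; one stroke at TF1)
β5 |J1  (common-f at J1 fixed by 0)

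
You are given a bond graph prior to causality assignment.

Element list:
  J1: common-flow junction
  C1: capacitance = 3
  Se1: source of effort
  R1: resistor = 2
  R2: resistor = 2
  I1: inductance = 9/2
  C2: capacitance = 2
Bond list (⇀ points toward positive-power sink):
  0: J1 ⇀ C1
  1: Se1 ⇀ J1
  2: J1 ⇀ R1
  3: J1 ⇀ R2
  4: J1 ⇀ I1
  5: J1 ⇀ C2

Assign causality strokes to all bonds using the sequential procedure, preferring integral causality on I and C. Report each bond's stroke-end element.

β1 →J1  (Se1: effort source, stroke at far end)
β0 →J1  (C1 integral (e out))
β4 →I1  (I1 integral (f out))
β2 →J1  (common-f at J1 fixed by 4)
β3 →J1  (common-f at J1 fixed by 4)
β5 →J1  (J1: bond 4 brought flow, rest push out)

b0 |J1
b1 |J1
b2 |J1
b3 |J1
b4 |I1
b5 |J1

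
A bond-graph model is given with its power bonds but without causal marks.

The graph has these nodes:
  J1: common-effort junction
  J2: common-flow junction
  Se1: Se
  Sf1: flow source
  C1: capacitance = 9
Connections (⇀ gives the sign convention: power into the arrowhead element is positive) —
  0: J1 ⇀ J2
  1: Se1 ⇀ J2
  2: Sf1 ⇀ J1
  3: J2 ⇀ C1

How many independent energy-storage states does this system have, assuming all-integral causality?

β1 stroke at J2  (Se1 (Se) sets effort on bond)
β2 stroke at Sf1  (Sf1 (Sf) sets flow on bond)
β0 stroke at J1  (closing 0-jn rule on J1)
β3 stroke at J2  (J2: bond 0 brought flow, rest push out)

1  (C1 all integral)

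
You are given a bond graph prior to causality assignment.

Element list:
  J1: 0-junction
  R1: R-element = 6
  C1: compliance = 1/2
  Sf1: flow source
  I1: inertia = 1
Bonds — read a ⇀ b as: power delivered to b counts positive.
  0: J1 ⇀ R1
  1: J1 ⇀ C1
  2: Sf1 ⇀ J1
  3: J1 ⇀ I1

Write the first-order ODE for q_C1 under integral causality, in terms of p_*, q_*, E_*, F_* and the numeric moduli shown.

dq_C1/dt = F_Sf1 - p_I1 - q_C1/3

b2 →Sf1  (Sf1: flow source, stroke at near end)
b1 →J1  (C1 integral (e out))
b0 →R1  (0-jn J1 has e-setter on 1)
b3 →I1  (common-e at J1 fixed by 1)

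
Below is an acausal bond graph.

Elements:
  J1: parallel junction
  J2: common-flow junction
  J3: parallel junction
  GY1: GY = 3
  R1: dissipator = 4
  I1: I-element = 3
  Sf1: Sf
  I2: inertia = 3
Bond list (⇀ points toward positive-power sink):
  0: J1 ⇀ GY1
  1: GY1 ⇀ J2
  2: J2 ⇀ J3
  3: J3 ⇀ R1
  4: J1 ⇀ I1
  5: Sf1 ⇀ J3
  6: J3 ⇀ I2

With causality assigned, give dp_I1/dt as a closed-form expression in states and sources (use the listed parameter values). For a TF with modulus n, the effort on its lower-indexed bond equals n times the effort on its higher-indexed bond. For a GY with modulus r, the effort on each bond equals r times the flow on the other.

dp_I1/dt = -3*F_Sf1 - 3*p_I1/4 + p_I2

bond 5 →Sf1  (Sf1 fixes flow; stroke at Sf1)
bond 4 →I1  (I1 outputs flow p/I1)
bond 0 →J1  (J1: last free bond brings effort in)
bond 1 →J2  (GY GY1: same side as bond 0)
bond 2 →J3  (J2 needs exactly one f-in)
bond 3 →R1  (common-e at J3 fixed by 2)
bond 6 →I2  (0-jn J3 has e-setter on 2)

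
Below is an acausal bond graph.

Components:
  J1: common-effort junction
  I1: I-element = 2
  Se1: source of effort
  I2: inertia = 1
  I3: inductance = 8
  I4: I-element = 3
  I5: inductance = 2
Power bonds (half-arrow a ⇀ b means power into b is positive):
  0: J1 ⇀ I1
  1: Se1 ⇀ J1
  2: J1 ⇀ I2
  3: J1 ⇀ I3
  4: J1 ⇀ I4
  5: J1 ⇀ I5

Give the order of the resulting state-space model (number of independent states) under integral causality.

β1 |J1  (Se1 (Se) sets effort on bond)
β0 |I1  (J1: bond 1 brought effort, rest push out)
β2 |I2  (common-e at J1 fixed by 1)
β3 |I3  (J1 effort already set via bond 1)
β4 |I4  (J1 effort already set via bond 1)
β5 |I5  (J1 effort already set via bond 1)

5  (I1, I2, I3, I4, I5 all integral)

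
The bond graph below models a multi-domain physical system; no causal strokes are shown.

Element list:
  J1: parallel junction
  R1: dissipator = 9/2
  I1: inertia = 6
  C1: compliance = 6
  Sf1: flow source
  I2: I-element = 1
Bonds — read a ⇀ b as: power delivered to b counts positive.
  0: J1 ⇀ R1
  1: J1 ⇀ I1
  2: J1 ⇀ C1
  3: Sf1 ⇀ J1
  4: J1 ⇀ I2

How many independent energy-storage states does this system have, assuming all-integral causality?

3  (C1, I1, I2 all integral)

#3 |Sf1  (source Sf1 imposes f)
#1 |I1  (I1: I, integral causality)
#2 |J1  (C1 outputs effort q/C1)
#0 |R1  (J1 effort already set via bond 2)
#4 |I2  (0-jn J1 has e-setter on 2)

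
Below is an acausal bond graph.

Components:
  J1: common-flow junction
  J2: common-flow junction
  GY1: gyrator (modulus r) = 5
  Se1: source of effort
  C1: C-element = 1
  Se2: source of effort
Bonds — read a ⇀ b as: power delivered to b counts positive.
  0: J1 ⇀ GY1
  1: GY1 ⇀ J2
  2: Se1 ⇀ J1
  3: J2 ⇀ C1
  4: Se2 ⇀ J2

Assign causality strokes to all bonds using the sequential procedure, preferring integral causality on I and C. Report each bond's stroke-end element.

#0 stroke→GY1
#1 stroke→GY1
#2 stroke→J1
#3 stroke→J2
#4 stroke→J2

bond 2 stroke at J1  (source Se1 imposes e)
bond 4 stroke at J2  (Se2 (Se) sets effort on bond)
bond 0 stroke at GY1  (closing 1-jn rule on J1)
bond 1 stroke at GY1  (through GY1, causality inverts; strokes same side of GY1)
bond 3 stroke at J2  (J2: bond 1 brought flow, rest push out)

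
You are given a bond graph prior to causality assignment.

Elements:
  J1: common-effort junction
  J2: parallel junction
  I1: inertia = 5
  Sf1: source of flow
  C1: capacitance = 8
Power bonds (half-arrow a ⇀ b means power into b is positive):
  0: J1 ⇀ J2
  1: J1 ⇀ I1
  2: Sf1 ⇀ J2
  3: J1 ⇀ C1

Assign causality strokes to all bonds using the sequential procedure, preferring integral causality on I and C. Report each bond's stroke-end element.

β0 stroke→J2
β1 stroke→I1
β2 stroke→Sf1
β3 stroke→J1

#2 |Sf1  (Sf1 fixes flow; stroke at Sf1)
#0 |J2  (only one effort-in slot at J2)
#1 |I1  (I1 outputs flow p/I1)
#3 |J1  (J1: last free bond brings effort in)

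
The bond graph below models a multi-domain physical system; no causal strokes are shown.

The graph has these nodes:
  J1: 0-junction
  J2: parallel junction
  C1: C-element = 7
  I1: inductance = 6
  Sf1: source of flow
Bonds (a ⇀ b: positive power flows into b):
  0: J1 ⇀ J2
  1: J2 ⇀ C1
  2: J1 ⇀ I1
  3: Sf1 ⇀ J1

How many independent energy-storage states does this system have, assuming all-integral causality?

2  (C1, I1 all integral)

bond 3 |Sf1  (Sf1 (Sf) sets flow on bond)
bond 1 |J2  (C1 integral (e out))
bond 0 |J1  (common-e at J2 fixed by 1)
bond 2 |I1  (J1: bond 0 brought effort, rest push out)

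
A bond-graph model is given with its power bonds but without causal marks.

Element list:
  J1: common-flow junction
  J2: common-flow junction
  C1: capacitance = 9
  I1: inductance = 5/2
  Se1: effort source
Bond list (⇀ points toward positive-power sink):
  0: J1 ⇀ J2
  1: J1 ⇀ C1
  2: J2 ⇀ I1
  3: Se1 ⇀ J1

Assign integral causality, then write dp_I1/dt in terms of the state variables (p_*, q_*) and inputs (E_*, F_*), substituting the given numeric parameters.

dp_I1/dt = E_Se1 - q_C1/9

β3 stroke→J1  (source Se1 imposes e)
β1 stroke→J1  (C1: C, integral causality)
β0 stroke→J2  (closing 1-jn rule on J1)
β2 stroke→I1  (closing 1-jn rule on J2)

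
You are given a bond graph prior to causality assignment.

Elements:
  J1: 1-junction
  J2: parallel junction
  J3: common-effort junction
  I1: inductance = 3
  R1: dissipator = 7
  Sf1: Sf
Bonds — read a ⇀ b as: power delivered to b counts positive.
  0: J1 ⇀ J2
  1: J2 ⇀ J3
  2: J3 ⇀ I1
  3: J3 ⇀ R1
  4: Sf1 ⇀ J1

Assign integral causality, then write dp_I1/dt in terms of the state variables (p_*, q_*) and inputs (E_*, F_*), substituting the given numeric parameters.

b4 →Sf1  (source Sf1 imposes f)
b0 →J1  (J1: bond 4 brought flow, rest push out)
b1 →J2  (J2 needs exactly one e-in)
b2 →I1  (I1 integral (f out))
b3 →J3  (J3: last free bond brings effort in)

dp_I1/dt = 7*F_Sf1 - 7*p_I1/3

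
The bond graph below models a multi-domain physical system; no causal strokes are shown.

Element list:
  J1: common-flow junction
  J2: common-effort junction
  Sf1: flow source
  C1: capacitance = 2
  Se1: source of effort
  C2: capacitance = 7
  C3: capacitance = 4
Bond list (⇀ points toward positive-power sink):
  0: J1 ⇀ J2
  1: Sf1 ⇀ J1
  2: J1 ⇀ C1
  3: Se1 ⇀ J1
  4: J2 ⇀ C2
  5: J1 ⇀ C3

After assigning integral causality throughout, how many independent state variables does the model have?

b1 |Sf1  (source Sf1 imposes f)
b3 |J1  (Se1 fixes effort; stroke away)
b0 |J1  (J1 flow already set via bond 1)
b2 |J1  (J1: bond 1 brought flow, rest push out)
b5 |J1  (common-f at J1 fixed by 1)
b4 |J2  (closing 0-jn rule on J2)

3  (C1, C2, C3 all integral)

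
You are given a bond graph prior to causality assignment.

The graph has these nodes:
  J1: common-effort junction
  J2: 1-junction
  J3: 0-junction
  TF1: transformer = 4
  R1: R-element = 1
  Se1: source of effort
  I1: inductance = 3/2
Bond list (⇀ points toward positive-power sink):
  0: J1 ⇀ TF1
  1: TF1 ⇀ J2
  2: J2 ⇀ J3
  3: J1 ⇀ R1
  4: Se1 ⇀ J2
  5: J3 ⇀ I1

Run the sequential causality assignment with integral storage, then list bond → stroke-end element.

β0 →TF1
β1 →J2
β2 →J3
β3 →J1
β4 →J2
β5 →I1

β4 stroke→J2  (Se1 (Se) sets effort on bond)
β5 stroke→I1  (I1 outputs flow p/I1)
β2 stroke→J3  (J3: last free bond brings effort in)
β1 stroke→J2  (J2 flow already set via bond 2)
β0 stroke→TF1  (TF1: transformer flips bond 1)
β3 stroke→J1  (closing 0-jn rule on J1)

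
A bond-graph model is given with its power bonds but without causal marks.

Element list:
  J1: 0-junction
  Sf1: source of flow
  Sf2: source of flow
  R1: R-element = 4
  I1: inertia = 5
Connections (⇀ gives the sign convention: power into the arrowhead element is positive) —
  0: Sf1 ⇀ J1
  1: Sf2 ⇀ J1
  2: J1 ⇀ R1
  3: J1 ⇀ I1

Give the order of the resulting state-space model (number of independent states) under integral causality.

b0 stroke→Sf1  (source Sf1 imposes f)
b1 stroke→Sf2  (source Sf2 imposes f)
b3 stroke→I1  (I1 integral (f out))
b2 stroke→J1  (J1: last free bond brings effort in)

1  (I1 all integral)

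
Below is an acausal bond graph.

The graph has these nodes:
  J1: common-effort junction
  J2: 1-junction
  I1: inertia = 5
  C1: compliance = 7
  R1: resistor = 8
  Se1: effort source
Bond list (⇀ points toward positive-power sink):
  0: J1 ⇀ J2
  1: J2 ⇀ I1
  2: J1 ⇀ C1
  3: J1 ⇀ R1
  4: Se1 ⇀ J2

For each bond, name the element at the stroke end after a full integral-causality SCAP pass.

bond 0 |J2
bond 1 |I1
bond 2 |J1
bond 3 |R1
bond 4 |J2

b4 stroke→J2  (Se1: effort source, stroke at far end)
b1 stroke→I1  (prefer integral on I1)
b0 stroke→J2  (common-f at J2 fixed by 1)
b2 stroke→J1  (C1 outputs effort q/C1)
b3 stroke→R1  (common-e at J1 fixed by 2)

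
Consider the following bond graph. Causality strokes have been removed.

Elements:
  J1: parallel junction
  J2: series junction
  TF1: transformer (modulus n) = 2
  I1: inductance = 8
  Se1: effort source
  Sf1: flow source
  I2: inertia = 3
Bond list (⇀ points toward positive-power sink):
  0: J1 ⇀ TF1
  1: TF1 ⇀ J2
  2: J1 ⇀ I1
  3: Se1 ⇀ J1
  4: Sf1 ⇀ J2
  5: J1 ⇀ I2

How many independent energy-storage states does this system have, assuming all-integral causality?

2  (I1, I2 all integral)

bond 3 stroke→J1  (source Se1 imposes e)
bond 4 stroke→Sf1  (Sf1: flow source, stroke at near end)
bond 0 stroke→TF1  (J1: bond 3 brought effort, rest push out)
bond 2 stroke→I1  (common-e at J1 fixed by 3)
bond 5 stroke→I2  (common-e at J1 fixed by 3)
bond 1 stroke→J2  (common-f at J2 fixed by 4)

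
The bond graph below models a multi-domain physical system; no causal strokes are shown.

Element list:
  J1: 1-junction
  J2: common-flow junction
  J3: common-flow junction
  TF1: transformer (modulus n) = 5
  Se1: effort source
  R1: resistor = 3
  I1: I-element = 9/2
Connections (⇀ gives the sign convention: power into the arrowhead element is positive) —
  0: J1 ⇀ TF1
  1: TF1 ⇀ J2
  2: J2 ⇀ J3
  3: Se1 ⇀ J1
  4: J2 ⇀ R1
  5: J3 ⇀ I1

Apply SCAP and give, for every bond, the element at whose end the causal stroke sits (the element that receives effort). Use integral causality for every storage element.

#3 →J1  (Se1 (Se) sets effort on bond)
#0 →TF1  (only one flow-in slot at J1)
#1 →J2  (TF TF1: opposite of bond 0)
#5 →I1  (prefer integral on I1)
#2 →J3  (1-jn J3 has f-setter on 5)
#4 →J2  (J2: bond 2 brought flow, rest push out)

bond 0 stroke at TF1
bond 1 stroke at J2
bond 2 stroke at J3
bond 3 stroke at J1
bond 4 stroke at J2
bond 5 stroke at I1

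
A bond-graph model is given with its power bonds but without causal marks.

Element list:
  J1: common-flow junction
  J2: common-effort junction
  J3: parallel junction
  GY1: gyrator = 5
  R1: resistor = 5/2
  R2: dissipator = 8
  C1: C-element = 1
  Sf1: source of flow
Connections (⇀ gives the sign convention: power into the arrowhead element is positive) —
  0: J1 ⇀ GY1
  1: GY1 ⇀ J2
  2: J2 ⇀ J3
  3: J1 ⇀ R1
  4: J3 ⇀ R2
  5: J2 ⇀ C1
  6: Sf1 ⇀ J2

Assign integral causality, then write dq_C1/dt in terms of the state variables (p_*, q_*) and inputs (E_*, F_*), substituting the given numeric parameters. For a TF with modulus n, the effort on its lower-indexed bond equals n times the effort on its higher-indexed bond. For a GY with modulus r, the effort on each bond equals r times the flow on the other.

dq_C1/dt = F_Sf1 - 9*q_C1/40

#6 |Sf1  (Sf1: flow source, stroke at near end)
#5 |J2  (prefer integral on C1)
#1 |GY1  (0-jn J2 has e-setter on 5)
#2 |J3  (0-jn J2 has e-setter on 5)
#4 |R2  (J3: bond 2 brought effort, rest push out)
#0 |GY1  (through GY1, causality inverts; strokes same side of GY1)
#3 |J1  (J1 flow already set via bond 0)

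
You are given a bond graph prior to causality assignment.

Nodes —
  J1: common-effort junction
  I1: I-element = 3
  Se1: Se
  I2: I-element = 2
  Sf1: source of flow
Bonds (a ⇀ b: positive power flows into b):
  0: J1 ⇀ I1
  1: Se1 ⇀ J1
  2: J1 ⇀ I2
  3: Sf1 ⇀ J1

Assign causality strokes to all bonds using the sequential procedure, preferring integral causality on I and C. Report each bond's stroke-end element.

bond 0 stroke→I1
bond 1 stroke→J1
bond 2 stroke→I2
bond 3 stroke→Sf1

bond 1 stroke at J1  (Se1 (Se) sets effort on bond)
bond 3 stroke at Sf1  (Sf1 (Sf) sets flow on bond)
bond 0 stroke at I1  (J1 effort already set via bond 1)
bond 2 stroke at I2  (J1 effort already set via bond 1)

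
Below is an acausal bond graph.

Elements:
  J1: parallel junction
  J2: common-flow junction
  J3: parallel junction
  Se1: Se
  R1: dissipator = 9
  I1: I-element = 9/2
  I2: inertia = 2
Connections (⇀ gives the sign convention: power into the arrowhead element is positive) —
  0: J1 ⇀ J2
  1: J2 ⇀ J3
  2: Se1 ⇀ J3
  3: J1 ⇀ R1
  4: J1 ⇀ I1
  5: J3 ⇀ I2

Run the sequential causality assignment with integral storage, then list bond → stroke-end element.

#2 stroke at J3  (source Se1 imposes e)
#1 stroke at J2  (0-jn J3 has e-setter on 2)
#5 stroke at I2  (common-e at J3 fixed by 2)
#0 stroke at J1  (J2: last free bond brings flow in)
#3 stroke at R1  (0-jn J1 has e-setter on 0)
#4 stroke at I1  (J1 effort already set via bond 0)

b0 stroke→J1
b1 stroke→J2
b2 stroke→J3
b3 stroke→R1
b4 stroke→I1
b5 stroke→I2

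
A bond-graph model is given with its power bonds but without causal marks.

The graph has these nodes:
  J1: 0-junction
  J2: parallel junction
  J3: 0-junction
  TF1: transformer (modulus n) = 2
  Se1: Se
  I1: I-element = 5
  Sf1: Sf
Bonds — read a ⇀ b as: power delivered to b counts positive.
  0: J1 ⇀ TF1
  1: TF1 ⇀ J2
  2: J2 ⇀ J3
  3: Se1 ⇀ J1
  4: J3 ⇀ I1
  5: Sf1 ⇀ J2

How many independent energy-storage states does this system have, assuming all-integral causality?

bond 3 →J1  (Se1 fixes effort; stroke away)
bond 5 →Sf1  (Sf1 (Sf) sets flow on bond)
bond 0 →TF1  (J1 effort already set via bond 3)
bond 1 →J2  (TF TF1: opposite of bond 0)
bond 2 →J3  (0-jn J2 has e-setter on 1)
bond 4 →I1  (J3 effort already set via bond 2)

1  (I1 all integral)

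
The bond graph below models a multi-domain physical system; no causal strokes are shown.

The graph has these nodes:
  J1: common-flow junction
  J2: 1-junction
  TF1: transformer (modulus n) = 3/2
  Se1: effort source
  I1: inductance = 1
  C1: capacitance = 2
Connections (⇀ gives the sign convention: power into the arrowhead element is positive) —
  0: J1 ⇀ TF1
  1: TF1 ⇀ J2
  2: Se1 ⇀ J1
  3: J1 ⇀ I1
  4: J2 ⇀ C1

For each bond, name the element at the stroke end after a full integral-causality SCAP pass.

bond 0 stroke→J1
bond 1 stroke→TF1
bond 2 stroke→J1
bond 3 stroke→I1
bond 4 stroke→J2

#2 |J1  (Se1 fixes effort; stroke away)
#3 |I1  (I1 outputs flow p/I1)
#0 |J1  (J1 flow already set via bond 3)
#1 |TF1  (TF1: transformer flips bond 0)
#4 |J2  (common-f at J2 fixed by 1)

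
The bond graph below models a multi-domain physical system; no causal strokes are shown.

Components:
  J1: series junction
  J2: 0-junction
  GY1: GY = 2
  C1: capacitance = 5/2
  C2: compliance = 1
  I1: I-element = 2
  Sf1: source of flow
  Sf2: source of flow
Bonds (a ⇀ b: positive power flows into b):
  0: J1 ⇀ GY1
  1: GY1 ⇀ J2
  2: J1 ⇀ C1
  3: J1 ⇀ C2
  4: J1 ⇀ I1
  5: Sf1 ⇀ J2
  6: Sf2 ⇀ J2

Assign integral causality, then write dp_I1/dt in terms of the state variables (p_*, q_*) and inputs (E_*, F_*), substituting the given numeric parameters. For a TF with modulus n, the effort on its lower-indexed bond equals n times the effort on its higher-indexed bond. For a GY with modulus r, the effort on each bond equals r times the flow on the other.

dp_I1/dt = 2*F_Sf1 + 2*F_Sf2 - 2*q_C1/5 - q_C2

#5 stroke at Sf1  (Sf1 (Sf) sets flow on bond)
#6 stroke at Sf2  (Sf2 (Sf) sets flow on bond)
#1 stroke at J2  (J2 needs exactly one e-in)
#0 stroke at J1  (GY GY1: same side as bond 1)
#2 stroke at J1  (prefer integral on C1)
#3 stroke at J1  (C2: C, integral causality)
#4 stroke at I1  (only one flow-in slot at J1)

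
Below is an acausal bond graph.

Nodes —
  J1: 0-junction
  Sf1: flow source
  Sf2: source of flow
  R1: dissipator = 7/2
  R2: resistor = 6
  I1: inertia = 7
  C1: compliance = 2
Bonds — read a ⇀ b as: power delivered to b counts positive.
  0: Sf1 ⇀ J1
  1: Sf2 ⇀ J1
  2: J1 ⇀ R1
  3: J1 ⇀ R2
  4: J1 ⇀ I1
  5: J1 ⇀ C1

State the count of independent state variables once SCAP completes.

2  (C1, I1 all integral)

bond 0 stroke at Sf1  (Sf1 fixes flow; stroke at Sf1)
bond 1 stroke at Sf2  (Sf2 fixes flow; stroke at Sf2)
bond 4 stroke at I1  (prefer integral on I1)
bond 5 stroke at J1  (C1: C, integral causality)
bond 2 stroke at R1  (common-e at J1 fixed by 5)
bond 3 stroke at R2  (J1: bond 5 brought effort, rest push out)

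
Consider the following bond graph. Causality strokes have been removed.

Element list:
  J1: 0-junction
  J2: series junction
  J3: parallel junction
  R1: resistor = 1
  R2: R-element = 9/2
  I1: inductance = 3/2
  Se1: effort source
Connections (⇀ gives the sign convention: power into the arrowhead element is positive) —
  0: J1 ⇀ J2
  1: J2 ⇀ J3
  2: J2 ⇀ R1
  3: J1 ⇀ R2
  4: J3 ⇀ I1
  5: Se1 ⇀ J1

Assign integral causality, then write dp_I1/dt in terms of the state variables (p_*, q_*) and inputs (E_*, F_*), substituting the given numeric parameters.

#5 |J1  (source Se1 imposes e)
#0 |J2  (common-e at J1 fixed by 5)
#3 |R2  (common-e at J1 fixed by 5)
#4 |I1  (I1 outputs flow p/I1)
#1 |J3  (closing 0-jn rule on J3)
#2 |J2  (J2 flow already set via bond 1)

dp_I1/dt = E_Se1 - 2*p_I1/3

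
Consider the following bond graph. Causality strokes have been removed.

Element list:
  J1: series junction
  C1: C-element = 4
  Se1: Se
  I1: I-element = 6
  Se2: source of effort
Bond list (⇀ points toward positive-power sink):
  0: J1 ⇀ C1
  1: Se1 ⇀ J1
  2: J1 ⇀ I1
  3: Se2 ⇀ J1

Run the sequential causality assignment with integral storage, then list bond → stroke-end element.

β0 stroke at J1
β1 stroke at J1
β2 stroke at I1
β3 stroke at J1

bond 1 |J1  (Se1: effort source, stroke at far end)
bond 3 |J1  (Se2 (Se) sets effort on bond)
bond 0 |J1  (prefer integral on C1)
bond 2 |I1  (J1: last free bond brings flow in)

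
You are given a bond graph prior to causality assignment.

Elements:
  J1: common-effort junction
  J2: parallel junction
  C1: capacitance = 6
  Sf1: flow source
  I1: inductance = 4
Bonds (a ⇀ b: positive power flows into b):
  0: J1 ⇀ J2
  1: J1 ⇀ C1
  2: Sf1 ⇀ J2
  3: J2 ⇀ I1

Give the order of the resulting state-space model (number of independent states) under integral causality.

#2 stroke→Sf1  (Sf1 fixes flow; stroke at Sf1)
#1 stroke→J1  (C1: C, integral causality)
#0 stroke→J2  (0-jn J1 has e-setter on 1)
#3 stroke→I1  (J2 effort already set via bond 0)

2  (C1, I1 all integral)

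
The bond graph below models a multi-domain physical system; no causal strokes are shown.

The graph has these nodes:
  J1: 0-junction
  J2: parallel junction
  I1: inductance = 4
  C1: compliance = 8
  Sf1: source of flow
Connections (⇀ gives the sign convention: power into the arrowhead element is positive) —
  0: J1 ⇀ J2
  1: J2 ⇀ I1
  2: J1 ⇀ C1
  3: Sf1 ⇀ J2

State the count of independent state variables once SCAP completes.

2  (C1, I1 all integral)

#3 |Sf1  (source Sf1 imposes f)
#1 |I1  (I1: I, integral causality)
#0 |J2  (J2: last free bond brings effort in)
#2 |J1  (J1 needs exactly one e-in)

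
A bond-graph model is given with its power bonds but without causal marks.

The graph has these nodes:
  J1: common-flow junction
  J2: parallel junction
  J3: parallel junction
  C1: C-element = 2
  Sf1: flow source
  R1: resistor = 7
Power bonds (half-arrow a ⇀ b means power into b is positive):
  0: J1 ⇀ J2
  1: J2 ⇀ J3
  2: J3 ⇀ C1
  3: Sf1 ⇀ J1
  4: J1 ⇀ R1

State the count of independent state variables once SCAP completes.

β3 →Sf1  (Sf1: flow source, stroke at near end)
β0 →J1  (J1: bond 3 brought flow, rest push out)
β4 →J1  (1-jn J1 has f-setter on 3)
β1 →J2  (closing 0-jn rule on J2)
β2 →J3  (J3: last free bond brings effort in)

1  (C1 all integral)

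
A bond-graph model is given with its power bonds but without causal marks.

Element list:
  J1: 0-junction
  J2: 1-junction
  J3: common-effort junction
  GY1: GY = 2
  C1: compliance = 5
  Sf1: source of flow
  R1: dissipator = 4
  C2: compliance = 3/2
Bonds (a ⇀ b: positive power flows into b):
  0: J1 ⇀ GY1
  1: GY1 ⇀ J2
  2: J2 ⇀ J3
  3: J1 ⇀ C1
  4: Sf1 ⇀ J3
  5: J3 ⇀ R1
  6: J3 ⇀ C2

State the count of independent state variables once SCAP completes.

2  (C1, C2 all integral)

#4 stroke→Sf1  (Sf1 fixes flow; stroke at Sf1)
#3 stroke→J1  (prefer integral on C1)
#0 stroke→GY1  (0-jn J1 has e-setter on 3)
#1 stroke→GY1  (GY1 both-in/both-out from 0)
#2 stroke→J2  (common-f at J2 fixed by 1)
#6 stroke→J3  (prefer integral on C2)
#5 stroke→R1  (J3: bond 6 brought effort, rest push out)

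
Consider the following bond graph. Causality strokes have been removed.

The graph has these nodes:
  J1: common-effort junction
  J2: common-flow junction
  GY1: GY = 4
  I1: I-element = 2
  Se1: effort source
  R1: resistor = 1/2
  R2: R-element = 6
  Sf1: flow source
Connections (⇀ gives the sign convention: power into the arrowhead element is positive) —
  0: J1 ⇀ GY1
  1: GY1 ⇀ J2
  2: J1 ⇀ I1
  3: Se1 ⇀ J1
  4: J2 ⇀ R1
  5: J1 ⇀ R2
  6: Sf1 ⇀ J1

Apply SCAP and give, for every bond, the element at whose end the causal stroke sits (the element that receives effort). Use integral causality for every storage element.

b3 stroke→J1  (Se1 fixes effort; stroke away)
b6 stroke→Sf1  (source Sf1 imposes f)
b0 stroke→GY1  (0-jn J1 has e-setter on 3)
b2 stroke→I1  (common-e at J1 fixed by 3)
b5 stroke→R2  (0-jn J1 has e-setter on 3)
b1 stroke→GY1  (GY1 both-in/both-out from 0)
b4 stroke→J2  (J2 flow already set via bond 1)

b0 |GY1
b1 |GY1
b2 |I1
b3 |J1
b4 |J2
b5 |R2
b6 |Sf1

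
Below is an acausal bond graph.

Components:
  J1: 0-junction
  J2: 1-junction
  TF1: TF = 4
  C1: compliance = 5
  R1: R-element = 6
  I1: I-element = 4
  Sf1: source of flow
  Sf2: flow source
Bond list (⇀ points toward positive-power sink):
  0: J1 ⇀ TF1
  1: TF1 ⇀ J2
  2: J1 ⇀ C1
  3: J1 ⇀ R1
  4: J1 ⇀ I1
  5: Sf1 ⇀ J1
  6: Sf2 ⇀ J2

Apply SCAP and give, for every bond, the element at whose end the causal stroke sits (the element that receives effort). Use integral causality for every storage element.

β5 stroke at Sf1  (Sf1 (Sf) sets flow on bond)
β6 stroke at Sf2  (Sf2: flow source, stroke at near end)
β1 stroke at J2  (J2: bond 6 brought flow, rest push out)
β0 stroke at TF1  (through TF1, causality passes straight; one stroke at TF1)
β2 stroke at J1  (prefer integral on C1)
β3 stroke at R1  (J1 effort already set via bond 2)
β4 stroke at I1  (0-jn J1 has e-setter on 2)

β0 →TF1
β1 →J2
β2 →J1
β3 →R1
β4 →I1
β5 →Sf1
β6 →Sf2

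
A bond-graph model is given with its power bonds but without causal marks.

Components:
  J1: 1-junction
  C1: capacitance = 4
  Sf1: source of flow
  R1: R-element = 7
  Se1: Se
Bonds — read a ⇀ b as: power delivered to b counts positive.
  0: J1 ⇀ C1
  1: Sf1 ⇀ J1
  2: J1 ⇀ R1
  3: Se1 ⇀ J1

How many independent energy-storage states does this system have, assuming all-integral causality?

1  (C1 all integral)

bond 1 stroke→Sf1  (Sf1 fixes flow; stroke at Sf1)
bond 3 stroke→J1  (Se1 (Se) sets effort on bond)
bond 0 stroke→J1  (1-jn J1 has f-setter on 1)
bond 2 stroke→J1  (common-f at J1 fixed by 1)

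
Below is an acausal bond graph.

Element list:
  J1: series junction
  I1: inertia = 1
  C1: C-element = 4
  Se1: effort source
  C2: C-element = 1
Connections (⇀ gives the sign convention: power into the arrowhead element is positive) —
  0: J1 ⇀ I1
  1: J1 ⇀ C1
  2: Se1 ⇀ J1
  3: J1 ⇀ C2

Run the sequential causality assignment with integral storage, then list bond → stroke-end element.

bond 0 stroke→I1
bond 1 stroke→J1
bond 2 stroke→J1
bond 3 stroke→J1

β2 stroke→J1  (source Se1 imposes e)
β0 stroke→I1  (I1 integral (f out))
β1 stroke→J1  (J1 flow already set via bond 0)
β3 stroke→J1  (J1 flow already set via bond 0)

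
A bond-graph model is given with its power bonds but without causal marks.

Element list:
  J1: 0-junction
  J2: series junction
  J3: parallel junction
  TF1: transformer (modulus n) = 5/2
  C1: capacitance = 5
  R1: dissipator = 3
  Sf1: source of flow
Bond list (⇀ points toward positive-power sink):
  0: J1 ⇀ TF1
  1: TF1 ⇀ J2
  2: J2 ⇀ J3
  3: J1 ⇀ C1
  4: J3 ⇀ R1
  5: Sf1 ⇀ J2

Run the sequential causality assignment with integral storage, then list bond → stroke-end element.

#0 stroke at TF1
#1 stroke at J2
#2 stroke at J2
#3 stroke at J1
#4 stroke at J3
#5 stroke at Sf1

bond 5 stroke→Sf1  (Sf1 (Sf) sets flow on bond)
bond 1 stroke→J2  (common-f at J2 fixed by 5)
bond 2 stroke→J2  (J2: bond 5 brought flow, rest push out)
bond 4 stroke→J3  (J3 needs exactly one e-in)
bond 0 stroke→TF1  (TF TF1: opposite of bond 1)
bond 3 stroke→J1  (closing 0-jn rule on J1)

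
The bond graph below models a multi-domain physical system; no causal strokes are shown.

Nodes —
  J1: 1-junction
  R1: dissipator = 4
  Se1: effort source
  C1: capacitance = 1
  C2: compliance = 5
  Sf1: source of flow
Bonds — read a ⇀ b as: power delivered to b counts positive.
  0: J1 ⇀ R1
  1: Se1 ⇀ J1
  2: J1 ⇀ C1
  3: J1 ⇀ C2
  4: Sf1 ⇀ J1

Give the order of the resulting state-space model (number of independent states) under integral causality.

2  (C1, C2 all integral)

bond 1 →J1  (Se1: effort source, stroke at far end)
bond 4 →Sf1  (Sf1 (Sf) sets flow on bond)
bond 0 →J1  (J1: bond 4 brought flow, rest push out)
bond 2 →J1  (J1: bond 4 brought flow, rest push out)
bond 3 →J1  (J1: bond 4 brought flow, rest push out)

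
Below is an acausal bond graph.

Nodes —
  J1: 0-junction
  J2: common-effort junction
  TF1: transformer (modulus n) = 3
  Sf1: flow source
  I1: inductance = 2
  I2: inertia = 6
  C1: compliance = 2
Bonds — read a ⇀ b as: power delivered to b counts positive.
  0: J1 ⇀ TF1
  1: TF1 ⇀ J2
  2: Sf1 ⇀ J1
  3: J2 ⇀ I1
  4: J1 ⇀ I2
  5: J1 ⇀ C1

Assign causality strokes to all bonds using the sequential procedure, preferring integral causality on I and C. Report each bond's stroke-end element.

β0 →TF1
β1 →J2
β2 →Sf1
β3 →I1
β4 →I2
β5 →J1

b2 |Sf1  (Sf1 fixes flow; stroke at Sf1)
b3 |I1  (prefer integral on I1)
b1 |J2  (only one effort-in slot at J2)
b0 |TF1  (TF1 one-in-one-out from 1)
b4 |I2  (I2 integral (f out))
b5 |J1  (J1: last free bond brings effort in)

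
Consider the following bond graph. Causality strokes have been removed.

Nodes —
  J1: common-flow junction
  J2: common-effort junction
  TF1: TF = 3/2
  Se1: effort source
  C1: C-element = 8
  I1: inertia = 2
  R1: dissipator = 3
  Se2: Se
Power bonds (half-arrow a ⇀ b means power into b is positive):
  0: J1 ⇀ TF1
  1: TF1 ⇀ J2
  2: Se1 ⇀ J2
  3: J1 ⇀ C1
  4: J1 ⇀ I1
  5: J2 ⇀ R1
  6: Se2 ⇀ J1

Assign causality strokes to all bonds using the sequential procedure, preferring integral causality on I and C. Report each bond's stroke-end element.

β0 stroke at J1
β1 stroke at TF1
β2 stroke at J2
β3 stroke at J1
β4 stroke at I1
β5 stroke at R1
β6 stroke at J1

#2 |J2  (Se1 (Se) sets effort on bond)
#6 |J1  (Se2 (Se) sets effort on bond)
#1 |TF1  (J2 effort already set via bond 2)
#5 |R1  (J2: bond 2 brought effort, rest push out)
#0 |J1  (TF1: transformer flips bond 1)
#3 |J1  (C1 outputs effort q/C1)
#4 |I1  (J1: last free bond brings flow in)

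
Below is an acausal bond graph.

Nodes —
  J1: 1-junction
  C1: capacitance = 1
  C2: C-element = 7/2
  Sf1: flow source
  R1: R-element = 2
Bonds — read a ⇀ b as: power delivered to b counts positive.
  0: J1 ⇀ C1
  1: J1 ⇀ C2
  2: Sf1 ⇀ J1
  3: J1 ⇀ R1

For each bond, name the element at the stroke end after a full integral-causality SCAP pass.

β2 →Sf1  (Sf1 (Sf) sets flow on bond)
β0 →J1  (1-jn J1 has f-setter on 2)
β1 →J1  (common-f at J1 fixed by 2)
β3 →J1  (J1: bond 2 brought flow, rest push out)

β0 stroke→J1
β1 stroke→J1
β2 stroke→Sf1
β3 stroke→J1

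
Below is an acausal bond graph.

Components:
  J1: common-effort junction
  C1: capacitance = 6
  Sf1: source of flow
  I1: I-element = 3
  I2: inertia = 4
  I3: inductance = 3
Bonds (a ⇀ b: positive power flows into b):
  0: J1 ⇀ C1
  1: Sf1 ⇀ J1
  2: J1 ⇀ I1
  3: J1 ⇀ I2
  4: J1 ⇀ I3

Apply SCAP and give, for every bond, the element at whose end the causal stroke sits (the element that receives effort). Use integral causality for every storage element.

#0 →J1
#1 →Sf1
#2 →I1
#3 →I2
#4 →I3

#1 stroke→Sf1  (Sf1 fixes flow; stroke at Sf1)
#0 stroke→J1  (C1: C, integral causality)
#2 stroke→I1  (J1: bond 0 brought effort, rest push out)
#3 stroke→I2  (0-jn J1 has e-setter on 0)
#4 stroke→I3  (0-jn J1 has e-setter on 0)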